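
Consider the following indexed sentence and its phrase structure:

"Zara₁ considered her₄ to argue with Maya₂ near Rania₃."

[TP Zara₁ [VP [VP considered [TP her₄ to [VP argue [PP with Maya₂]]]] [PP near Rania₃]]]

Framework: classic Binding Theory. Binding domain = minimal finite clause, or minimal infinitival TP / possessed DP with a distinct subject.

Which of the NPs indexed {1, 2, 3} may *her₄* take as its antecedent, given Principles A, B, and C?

*her* is a pronoun, so Principle B applies: it must be free in its binding domain.
Binding domain of *her₄*: the matrix TP, whose subject is Zara₁.
*Zara₁* c-commands the pronoun within its binding domain → coindexation would violate Principle B.
*Maya₂*: the pronoun c-commands this R-expression → coindexation would violate Principle C on *Maya₂*.
*Rania₃* and the pronoun do not c-command one another → neither Principle B nor Principle C is at stake; coindexation permitted.

{3}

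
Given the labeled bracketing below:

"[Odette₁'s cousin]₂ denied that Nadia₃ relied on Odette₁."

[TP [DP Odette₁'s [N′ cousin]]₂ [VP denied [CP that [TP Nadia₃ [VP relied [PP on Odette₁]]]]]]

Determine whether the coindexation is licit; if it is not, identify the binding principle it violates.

The two coindexed NPs are *Odette₁* and *Odette₁*.
*Odette₁* is an R-expression; no coindexed NP c-commands it, so Principle C holds.
*Odette₁* is an R-expression; *Odette₁* does not c-command it, and no other NP shares its index, so Principle C is satisfied.
All principles are respected.

grammatical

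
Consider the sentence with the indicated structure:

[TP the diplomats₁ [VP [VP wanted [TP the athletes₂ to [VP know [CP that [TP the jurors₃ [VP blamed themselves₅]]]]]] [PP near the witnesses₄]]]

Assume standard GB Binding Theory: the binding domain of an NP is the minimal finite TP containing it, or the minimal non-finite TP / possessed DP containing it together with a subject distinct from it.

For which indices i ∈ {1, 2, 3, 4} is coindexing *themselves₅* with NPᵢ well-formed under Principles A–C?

{3}

*themselves* is an anaphor, so Principle A applies: it must be bound in its binding domain.
Binding domain of *themselves₅*: the embedded TP, whose subject is the jurors₃.
*the diplomats₁* c-commands the anaphor but is outside its binding domain → cannot satisfy Principle A.
*the athletes₂* c-commands the anaphor but is outside its binding domain → cannot satisfy Principle A.
*the jurors₃* c-commands the anaphor within its binding domain → licit binder.
*the witnesses₄* does not c-command the anaphor → cannot bind it.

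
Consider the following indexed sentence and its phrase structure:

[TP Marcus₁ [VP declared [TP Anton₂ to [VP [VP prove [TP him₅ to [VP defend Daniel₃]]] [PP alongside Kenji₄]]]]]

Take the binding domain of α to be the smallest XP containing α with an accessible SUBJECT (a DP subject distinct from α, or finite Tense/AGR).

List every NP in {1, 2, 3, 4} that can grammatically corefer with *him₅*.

*him* is a pronoun, so Principle B applies: it must be free in its binding domain.
Binding domain of *him₅*: the embedded TP, whose subject is Anton₂.
*Marcus₁* c-commands the pronoun but from outside its binding domain, and is not c-commanded by it → coindexation permitted.
*Anton₂* c-commands the pronoun within its binding domain → coindexation would violate Principle B.
*Daniel₃*: the pronoun c-commands this R-expression → coindexation would violate Principle C on *Daniel₃*.
*Kenji₄* and the pronoun do not c-command one another → neither Principle B nor Principle C is at stake; coindexation permitted.

{1, 4}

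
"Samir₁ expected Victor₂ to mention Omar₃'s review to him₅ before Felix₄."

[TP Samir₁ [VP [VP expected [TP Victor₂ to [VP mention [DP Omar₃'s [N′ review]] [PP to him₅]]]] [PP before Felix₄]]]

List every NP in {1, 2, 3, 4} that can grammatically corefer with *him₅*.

{1, 3, 4}

*him* is a pronoun, so Principle B applies: it must be free in its binding domain.
Binding domain of *him₅*: the embedded TP, whose subject is Victor₂.
*Samir₁* c-commands the pronoun but from outside its binding domain, and is not c-commanded by it → coindexation permitted.
*Victor₂* c-commands the pronoun within its binding domain → coindexation would violate Principle B.
*Omar₃* and the pronoun do not c-command one another → neither Principle B nor Principle C is at stake; coindexation permitted.
*Felix₄* and the pronoun do not c-command one another → neither Principle B nor Principle C is at stake; coindexation permitted.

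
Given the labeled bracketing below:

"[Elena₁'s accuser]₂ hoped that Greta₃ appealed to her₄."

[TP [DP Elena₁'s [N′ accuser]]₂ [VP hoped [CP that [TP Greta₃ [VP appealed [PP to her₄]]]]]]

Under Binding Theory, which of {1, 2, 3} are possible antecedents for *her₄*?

*her* is a pronoun, so Principle B applies: it must be free in its binding domain.
Binding domain of *her₄*: the embedded TP, whose subject is Greta₃.
*Elena₁* and the pronoun do not c-command one another → neither Principle B nor Principle C is at stake; coindexation permitted.
*[Elena₁'s accuser]₂* c-commands the pronoun but from outside its binding domain, and is not c-commanded by it → coindexation permitted.
*Greta₃* c-commands the pronoun within its binding domain → coindexation would violate Principle B.

{1, 2}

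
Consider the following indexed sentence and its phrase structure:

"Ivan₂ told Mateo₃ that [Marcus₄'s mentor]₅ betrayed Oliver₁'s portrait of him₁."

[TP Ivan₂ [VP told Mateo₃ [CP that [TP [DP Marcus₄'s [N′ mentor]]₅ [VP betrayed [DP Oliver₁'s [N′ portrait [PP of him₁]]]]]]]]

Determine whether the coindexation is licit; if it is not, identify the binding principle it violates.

The two coindexed NPs are *Oliver₁* and *him₁*.
*him₁* is a pronoun. Its binding domain is the possessed DP, whose subject is Oliver₁.
*Oliver₁* c-commands it within that domain and carries the same index.
The pronoun is locally bound → Principle B violation.

Principle B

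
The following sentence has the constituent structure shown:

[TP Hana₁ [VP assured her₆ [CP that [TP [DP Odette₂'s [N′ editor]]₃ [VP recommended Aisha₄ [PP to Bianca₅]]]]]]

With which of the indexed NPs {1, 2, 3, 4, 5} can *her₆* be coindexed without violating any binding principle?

none

*her* is a pronoun, so Principle B applies: it must be free in its binding domain.
Binding domain of *her₆*: the matrix TP, whose subject is Hana₁.
*Hana₁* c-commands the pronoun within its binding domain → coindexation would violate Principle B.
*Odette₂*: the pronoun c-commands this R-expression → coindexation would violate Principle C on *Odette₂*.
*[Odette₂'s editor]₃*: the pronoun c-commands this R-expression → coindexation would violate Principle C on *[Odette₂'s editor]₃*.
*Aisha₄*: the pronoun c-commands this R-expression → coindexation would violate Principle C on *Aisha₄*.
*Bianca₅*: the pronoun c-commands this R-expression → coindexation would violate Principle C on *Bianca₅*.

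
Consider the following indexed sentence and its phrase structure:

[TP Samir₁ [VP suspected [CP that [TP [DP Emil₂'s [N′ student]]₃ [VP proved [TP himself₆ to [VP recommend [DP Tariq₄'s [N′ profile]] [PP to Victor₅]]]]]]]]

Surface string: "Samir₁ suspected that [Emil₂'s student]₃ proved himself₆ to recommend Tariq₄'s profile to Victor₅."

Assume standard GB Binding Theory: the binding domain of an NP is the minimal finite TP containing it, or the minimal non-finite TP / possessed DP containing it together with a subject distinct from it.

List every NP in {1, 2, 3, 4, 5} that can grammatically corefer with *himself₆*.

{3}

*himself* is an anaphor, so Principle A applies: it must be bound in its binding domain.
Binding domain of *himself₆*: the embedded TP, whose subject is [Emil₂'s student]₃.
*Samir₁* c-commands the anaphor but is outside its binding domain → cannot satisfy Principle A.
*Emil₂* does not c-command the anaphor → cannot bind it.
*[Emil₂'s student]₃* c-commands the anaphor within its binding domain → licit binder.
*Tariq₄* does not c-command the anaphor → cannot bind it.
*Victor₅* does not c-command the anaphor → cannot bind it.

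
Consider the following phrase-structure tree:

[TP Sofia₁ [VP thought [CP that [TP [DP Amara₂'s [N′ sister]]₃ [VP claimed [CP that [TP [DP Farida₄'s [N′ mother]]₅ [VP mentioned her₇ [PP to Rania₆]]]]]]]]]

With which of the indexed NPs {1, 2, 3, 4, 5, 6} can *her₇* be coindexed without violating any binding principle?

{1, 2, 3, 4}

*her* is a pronoun, so Principle B applies: it must be free in its binding domain.
Binding domain of *her₇*: the embedded TP, whose subject is [Farida₄'s mother]₅.
*Sofia₁* c-commands the pronoun but from outside its binding domain, and is not c-commanded by it → coindexation permitted.
*Amara₂* and the pronoun do not c-command one another → neither Principle B nor Principle C is at stake; coindexation permitted.
*[Amara₂'s sister]₃* c-commands the pronoun but from outside its binding domain, and is not c-commanded by it → coindexation permitted.
*Farida₄* and the pronoun do not c-command one another → neither Principle B nor Principle C is at stake; coindexation permitted.
*[Farida₄'s mother]₅* c-commands the pronoun within its binding domain → coindexation would violate Principle B.
*Rania₆*: the pronoun c-commands this R-expression → coindexation would violate Principle C on *Rania₆*.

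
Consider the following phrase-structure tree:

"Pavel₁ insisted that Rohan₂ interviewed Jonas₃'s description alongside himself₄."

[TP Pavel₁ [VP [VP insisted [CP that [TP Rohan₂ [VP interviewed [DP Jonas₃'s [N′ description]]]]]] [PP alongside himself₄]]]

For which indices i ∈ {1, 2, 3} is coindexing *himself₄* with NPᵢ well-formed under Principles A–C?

{1}

*himself* is an anaphor, so Principle A applies: it must be bound in its binding domain.
Binding domain of *himself₄*: the matrix TP, whose subject is Pavel₁.
*Pavel₁* c-commands the anaphor within its binding domain → licit binder.
*Rohan₂* does not c-command the anaphor → cannot bind it.
*Jonas₃* does not c-command the anaphor → cannot bind it.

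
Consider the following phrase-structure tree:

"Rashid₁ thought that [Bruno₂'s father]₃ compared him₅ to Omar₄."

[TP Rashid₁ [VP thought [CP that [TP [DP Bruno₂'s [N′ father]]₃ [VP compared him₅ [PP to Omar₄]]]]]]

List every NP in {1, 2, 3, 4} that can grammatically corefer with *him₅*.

*him* is a pronoun, so Principle B applies: it must be free in its binding domain.
Binding domain of *him₅*: the embedded TP, whose subject is [Bruno₂'s father]₃.
*Rashid₁* c-commands the pronoun but from outside its binding domain, and is not c-commanded by it → coindexation permitted.
*Bruno₂* and the pronoun do not c-command one another → neither Principle B nor Principle C is at stake; coindexation permitted.
*[Bruno₂'s father]₃* c-commands the pronoun within its binding domain → coindexation would violate Principle B.
*Omar₄*: the pronoun c-commands this R-expression → coindexation would violate Principle C on *Omar₄*.

{1, 2}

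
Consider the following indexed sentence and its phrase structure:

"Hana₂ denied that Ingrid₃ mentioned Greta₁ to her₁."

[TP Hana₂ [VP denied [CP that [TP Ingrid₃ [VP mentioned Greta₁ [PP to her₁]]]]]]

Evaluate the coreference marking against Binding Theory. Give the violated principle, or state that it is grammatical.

The two coindexed NPs are *Greta₁* and *her₁*.
*her₁* is a pronoun. Its binding domain is the embedded TP, whose subject is Ingrid₃.
*Greta₁* c-commands it within that domain and carries the same index.
The pronoun is locally bound → Principle B violation.

Principle B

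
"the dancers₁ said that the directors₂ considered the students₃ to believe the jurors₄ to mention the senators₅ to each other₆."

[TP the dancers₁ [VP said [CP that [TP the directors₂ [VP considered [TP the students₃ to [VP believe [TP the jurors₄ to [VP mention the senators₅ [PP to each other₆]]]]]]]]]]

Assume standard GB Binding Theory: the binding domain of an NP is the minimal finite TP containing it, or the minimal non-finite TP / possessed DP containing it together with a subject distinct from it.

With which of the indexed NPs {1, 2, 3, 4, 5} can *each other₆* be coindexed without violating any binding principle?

*each other* is an anaphor, so Principle A applies: it must be bound in its binding domain.
Binding domain of *each other₆*: the embedded TP, whose subject is the jurors₄.
*the dancers₁* c-commands the anaphor but is outside its binding domain → cannot satisfy Principle A.
*the directors₂* c-commands the anaphor but is outside its binding domain → cannot satisfy Principle A.
*the students₃* c-commands the anaphor but is outside its binding domain → cannot satisfy Principle A.
*the jurors₄* c-commands the anaphor within its binding domain → licit binder.
*the senators₅* c-commands the anaphor within its binding domain → licit binder.

{4, 5}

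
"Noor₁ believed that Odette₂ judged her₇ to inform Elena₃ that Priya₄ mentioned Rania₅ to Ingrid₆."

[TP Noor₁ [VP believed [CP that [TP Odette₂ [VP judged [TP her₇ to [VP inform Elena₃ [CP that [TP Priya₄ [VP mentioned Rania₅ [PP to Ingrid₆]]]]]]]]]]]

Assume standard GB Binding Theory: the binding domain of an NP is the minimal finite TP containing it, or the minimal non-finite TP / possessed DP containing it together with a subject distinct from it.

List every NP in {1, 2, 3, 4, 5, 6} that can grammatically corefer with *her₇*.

{1}

*her* is a pronoun, so Principle B applies: it must be free in its binding domain.
Binding domain of *her₇*: the embedded TP, whose subject is Odette₂.
*Noor₁* c-commands the pronoun but from outside its binding domain, and is not c-commanded by it → coindexation permitted.
*Odette₂* c-commands the pronoun within its binding domain → coindexation would violate Principle B.
*Elena₃*: the pronoun c-commands this R-expression → coindexation would violate Principle C on *Elena₃*.
*Priya₄*: the pronoun c-commands this R-expression → coindexation would violate Principle C on *Priya₄*.
*Rania₅*: the pronoun c-commands this R-expression → coindexation would violate Principle C on *Rania₅*.
*Ingrid₆*: the pronoun c-commands this R-expression → coindexation would violate Principle C on *Ingrid₆*.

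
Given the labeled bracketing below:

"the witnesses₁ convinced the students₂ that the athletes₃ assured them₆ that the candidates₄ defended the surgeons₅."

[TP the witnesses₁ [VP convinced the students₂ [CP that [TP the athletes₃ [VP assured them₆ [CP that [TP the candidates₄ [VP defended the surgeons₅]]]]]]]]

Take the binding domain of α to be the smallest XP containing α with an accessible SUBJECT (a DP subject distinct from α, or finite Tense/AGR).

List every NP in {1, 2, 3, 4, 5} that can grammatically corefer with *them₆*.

{1, 2}

*them* is a pronoun, so Principle B applies: it must be free in its binding domain.
Binding domain of *them₆*: the embedded TP, whose subject is the athletes₃.
*the witnesses₁* c-commands the pronoun but from outside its binding domain, and is not c-commanded by it → coindexation permitted.
*the students₂* c-commands the pronoun but from outside its binding domain, and is not c-commanded by it → coindexation permitted.
*the athletes₃* c-commands the pronoun within its binding domain → coindexation would violate Principle B.
*the candidates₄*: the pronoun c-commands this R-expression → coindexation would violate Principle C on *the candidates₄*.
*the surgeons₅*: the pronoun c-commands this R-expression → coindexation would violate Principle C on *the surgeons₅*.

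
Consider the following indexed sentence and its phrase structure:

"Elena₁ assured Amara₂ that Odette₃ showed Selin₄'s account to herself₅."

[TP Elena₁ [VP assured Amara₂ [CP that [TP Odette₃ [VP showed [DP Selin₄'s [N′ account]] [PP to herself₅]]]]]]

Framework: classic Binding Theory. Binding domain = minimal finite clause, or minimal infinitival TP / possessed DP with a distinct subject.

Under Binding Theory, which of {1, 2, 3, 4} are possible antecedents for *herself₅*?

*herself* is an anaphor, so Principle A applies: it must be bound in its binding domain.
Binding domain of *herself₅*: the embedded TP, whose subject is Odette₃.
*Elena₁* c-commands the anaphor but is outside its binding domain → cannot satisfy Principle A.
*Amara₂* c-commands the anaphor but is outside its binding domain → cannot satisfy Principle A.
*Odette₃* c-commands the anaphor within its binding domain → licit binder.
*Selin₄* does not c-command the anaphor → cannot bind it.

{3}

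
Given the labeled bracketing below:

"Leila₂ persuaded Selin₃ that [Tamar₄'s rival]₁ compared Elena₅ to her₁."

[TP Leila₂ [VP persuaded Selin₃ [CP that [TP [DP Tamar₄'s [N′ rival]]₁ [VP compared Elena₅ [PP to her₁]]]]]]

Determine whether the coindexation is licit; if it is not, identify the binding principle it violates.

The two coindexed NPs are *[Tamar₄'s rival]₁* and *her₁*.
*her₁* is a pronoun. Its binding domain is the embedded TP, whose subject is [Tamar₄'s rival]₁.
*[Tamar₄'s rival]₁* c-commands it within that domain and carries the same index.
The pronoun is locally bound → Principle B violation.

Principle B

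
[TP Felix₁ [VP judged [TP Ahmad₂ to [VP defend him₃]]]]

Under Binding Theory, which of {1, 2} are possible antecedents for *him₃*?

*him* is a pronoun, so Principle B applies: it must be free in its binding domain.
Binding domain of *him₃*: the embedded TP, whose subject is Ahmad₂.
*Felix₁* c-commands the pronoun but from outside its binding domain, and is not c-commanded by it → coindexation permitted.
*Ahmad₂* c-commands the pronoun within its binding domain → coindexation would violate Principle B.

{1}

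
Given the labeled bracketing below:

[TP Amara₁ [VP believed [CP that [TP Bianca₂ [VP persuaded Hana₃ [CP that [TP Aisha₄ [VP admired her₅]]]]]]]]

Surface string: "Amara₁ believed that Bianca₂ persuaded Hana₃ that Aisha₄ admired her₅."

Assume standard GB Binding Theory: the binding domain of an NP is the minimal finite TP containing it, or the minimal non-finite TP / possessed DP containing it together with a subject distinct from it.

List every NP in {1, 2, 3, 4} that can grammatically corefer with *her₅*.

*her* is a pronoun, so Principle B applies: it must be free in its binding domain.
Binding domain of *her₅*: the embedded TP, whose subject is Aisha₄.
*Amara₁* c-commands the pronoun but from outside its binding domain, and is not c-commanded by it → coindexation permitted.
*Bianca₂* c-commands the pronoun but from outside its binding domain, and is not c-commanded by it → coindexation permitted.
*Hana₃* c-commands the pronoun but from outside its binding domain, and is not c-commanded by it → coindexation permitted.
*Aisha₄* c-commands the pronoun within its binding domain → coindexation would violate Principle B.

{1, 2, 3}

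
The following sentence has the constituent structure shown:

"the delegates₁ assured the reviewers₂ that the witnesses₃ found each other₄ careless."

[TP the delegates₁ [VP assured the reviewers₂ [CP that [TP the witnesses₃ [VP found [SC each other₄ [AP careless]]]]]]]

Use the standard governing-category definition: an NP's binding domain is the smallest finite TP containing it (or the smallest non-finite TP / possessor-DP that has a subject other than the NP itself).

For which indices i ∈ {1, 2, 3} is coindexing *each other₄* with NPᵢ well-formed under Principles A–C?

*each other* is an anaphor, so Principle A applies: it must be bound in its binding domain.
Binding domain of *each other₄*: the embedded TP, whose subject is the witnesses₃.
*the delegates₁* c-commands the anaphor but is outside its binding domain → cannot satisfy Principle A.
*the reviewers₂* c-commands the anaphor but is outside its binding domain → cannot satisfy Principle A.
*the witnesses₃* c-commands the anaphor within its binding domain → licit binder.

{3}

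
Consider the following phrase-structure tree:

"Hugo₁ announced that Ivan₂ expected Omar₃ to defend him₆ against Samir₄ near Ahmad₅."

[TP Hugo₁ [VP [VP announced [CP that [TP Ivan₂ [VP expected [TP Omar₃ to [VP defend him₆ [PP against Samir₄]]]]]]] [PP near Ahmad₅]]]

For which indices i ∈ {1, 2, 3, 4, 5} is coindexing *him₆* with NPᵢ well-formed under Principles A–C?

{1, 2, 5}

*him* is a pronoun, so Principle B applies: it must be free in its binding domain.
Binding domain of *him₆*: the embedded TP, whose subject is Omar₃.
*Hugo₁* c-commands the pronoun but from outside its binding domain, and is not c-commanded by it → coindexation permitted.
*Ivan₂* c-commands the pronoun but from outside its binding domain, and is not c-commanded by it → coindexation permitted.
*Omar₃* c-commands the pronoun within its binding domain → coindexation would violate Principle B.
*Samir₄*: the pronoun c-commands this R-expression → coindexation would violate Principle C on *Samir₄*.
*Ahmad₅* and the pronoun do not c-command one another → neither Principle B nor Principle C is at stake; coindexation permitted.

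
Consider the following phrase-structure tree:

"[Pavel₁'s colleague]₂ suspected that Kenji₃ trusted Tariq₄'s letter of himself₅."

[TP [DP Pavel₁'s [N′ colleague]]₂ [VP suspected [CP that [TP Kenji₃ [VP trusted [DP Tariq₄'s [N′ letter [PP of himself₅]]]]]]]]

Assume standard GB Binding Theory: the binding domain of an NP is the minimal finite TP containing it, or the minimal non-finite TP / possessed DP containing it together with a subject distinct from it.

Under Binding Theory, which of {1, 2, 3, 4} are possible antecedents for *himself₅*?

{4}

*himself* is an anaphor, so Principle A applies: it must be bound in its binding domain.
Binding domain of *himself₅*: the possessed DP, whose subject is Tariq₄.
*Pavel₁* does not c-command the anaphor → cannot bind it.
*[Pavel₁'s colleague]₂* c-commands the anaphor but is outside its binding domain → cannot satisfy Principle A.
*Kenji₃* c-commands the anaphor but is outside its binding domain → cannot satisfy Principle A.
*Tariq₄* c-commands the anaphor within its binding domain → licit binder.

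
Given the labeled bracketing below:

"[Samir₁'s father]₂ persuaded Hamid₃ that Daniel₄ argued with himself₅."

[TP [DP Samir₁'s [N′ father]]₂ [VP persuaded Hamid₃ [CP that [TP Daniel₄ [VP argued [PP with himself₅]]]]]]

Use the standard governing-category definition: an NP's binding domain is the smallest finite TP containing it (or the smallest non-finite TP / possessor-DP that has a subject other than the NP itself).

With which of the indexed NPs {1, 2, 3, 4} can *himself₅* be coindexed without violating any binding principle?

{4}

*himself* is an anaphor, so Principle A applies: it must be bound in its binding domain.
Binding domain of *himself₅*: the embedded TP, whose subject is Daniel₄.
*Samir₁* does not c-command the anaphor → cannot bind it.
*[Samir₁'s father]₂* c-commands the anaphor but is outside its binding domain → cannot satisfy Principle A.
*Hamid₃* c-commands the anaphor but is outside its binding domain → cannot satisfy Principle A.
*Daniel₄* c-commands the anaphor within its binding domain → licit binder.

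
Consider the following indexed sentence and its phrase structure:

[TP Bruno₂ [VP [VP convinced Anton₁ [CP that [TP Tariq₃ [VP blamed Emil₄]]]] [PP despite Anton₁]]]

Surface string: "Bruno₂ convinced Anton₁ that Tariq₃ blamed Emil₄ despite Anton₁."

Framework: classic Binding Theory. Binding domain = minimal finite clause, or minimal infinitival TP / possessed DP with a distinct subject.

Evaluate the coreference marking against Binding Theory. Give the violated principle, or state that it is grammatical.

grammatical

The two coindexed NPs are *Anton₁* and *Anton₁*.
*Anton₁* is an R-expression; no coindexed NP c-commands it, so Principle C holds.
*Anton₁* is an R-expression; *Anton₁* does not c-command it, and no other NP shares its index, so Principle C is satisfied.
All principles are respected.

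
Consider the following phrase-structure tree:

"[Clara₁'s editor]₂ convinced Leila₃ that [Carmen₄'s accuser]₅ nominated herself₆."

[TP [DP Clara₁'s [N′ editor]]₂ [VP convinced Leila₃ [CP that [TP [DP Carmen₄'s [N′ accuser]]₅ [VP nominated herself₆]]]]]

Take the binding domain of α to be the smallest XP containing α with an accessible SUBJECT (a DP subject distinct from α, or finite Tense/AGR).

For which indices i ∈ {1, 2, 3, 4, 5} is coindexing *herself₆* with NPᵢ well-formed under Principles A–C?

{5}

*herself* is an anaphor, so Principle A applies: it must be bound in its binding domain.
Binding domain of *herself₆*: the embedded TP, whose subject is [Carmen₄'s accuser]₅.
*Clara₁* does not c-command the anaphor → cannot bind it.
*[Clara₁'s editor]₂* c-commands the anaphor but is outside its binding domain → cannot satisfy Principle A.
*Leila₃* c-commands the anaphor but is outside its binding domain → cannot satisfy Principle A.
*Carmen₄* does not c-command the anaphor → cannot bind it.
*[Carmen₄'s accuser]₅* c-commands the anaphor within its binding domain → licit binder.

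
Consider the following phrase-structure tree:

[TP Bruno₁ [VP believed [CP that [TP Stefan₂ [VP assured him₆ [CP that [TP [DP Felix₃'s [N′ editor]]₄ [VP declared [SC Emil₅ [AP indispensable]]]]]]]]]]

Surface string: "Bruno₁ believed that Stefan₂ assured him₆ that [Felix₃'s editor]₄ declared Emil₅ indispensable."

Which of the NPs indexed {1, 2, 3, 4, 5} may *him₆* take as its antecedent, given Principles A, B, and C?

*him* is a pronoun, so Principle B applies: it must be free in its binding domain.
Binding domain of *him₆*: the embedded TP, whose subject is Stefan₂.
*Bruno₁* c-commands the pronoun but from outside its binding domain, and is not c-commanded by it → coindexation permitted.
*Stefan₂* c-commands the pronoun within its binding domain → coindexation would violate Principle B.
*Felix₃*: the pronoun c-commands this R-expression → coindexation would violate Principle C on *Felix₃*.
*[Felix₃'s editor]₄*: the pronoun c-commands this R-expression → coindexation would violate Principle C on *[Felix₃'s editor]₄*.
*Emil₅*: the pronoun c-commands this R-expression → coindexation would violate Principle C on *Emil₅*.

{1}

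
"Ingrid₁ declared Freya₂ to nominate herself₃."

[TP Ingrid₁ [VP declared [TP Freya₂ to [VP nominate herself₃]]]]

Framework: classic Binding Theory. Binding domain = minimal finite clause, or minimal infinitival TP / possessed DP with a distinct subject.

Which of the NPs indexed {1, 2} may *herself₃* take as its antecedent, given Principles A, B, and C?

{2}

*herself* is an anaphor, so Principle A applies: it must be bound in its binding domain.
Binding domain of *herself₃*: the embedded TP, whose subject is Freya₂.
*Ingrid₁* c-commands the anaphor but is outside its binding domain → cannot satisfy Principle A.
*Freya₂* c-commands the anaphor within its binding domain → licit binder.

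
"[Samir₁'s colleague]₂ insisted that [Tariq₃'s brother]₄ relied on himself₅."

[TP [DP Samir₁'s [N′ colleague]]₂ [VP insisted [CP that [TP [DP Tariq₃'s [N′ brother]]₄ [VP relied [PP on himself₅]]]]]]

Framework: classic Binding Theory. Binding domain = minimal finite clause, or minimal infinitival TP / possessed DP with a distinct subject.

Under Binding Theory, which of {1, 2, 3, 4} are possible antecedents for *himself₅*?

*himself* is an anaphor, so Principle A applies: it must be bound in its binding domain.
Binding domain of *himself₅*: the embedded TP, whose subject is [Tariq₃'s brother]₄.
*Samir₁* does not c-command the anaphor → cannot bind it.
*[Samir₁'s colleague]₂* c-commands the anaphor but is outside its binding domain → cannot satisfy Principle A.
*Tariq₃* does not c-command the anaphor → cannot bind it.
*[Tariq₃'s brother]₄* c-commands the anaphor within its binding domain → licit binder.

{4}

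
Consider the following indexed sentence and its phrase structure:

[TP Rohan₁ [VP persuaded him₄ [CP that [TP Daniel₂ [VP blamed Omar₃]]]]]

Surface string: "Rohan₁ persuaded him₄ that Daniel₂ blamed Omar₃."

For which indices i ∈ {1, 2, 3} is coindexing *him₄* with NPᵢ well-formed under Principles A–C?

none

*him* is a pronoun, so Principle B applies: it must be free in its binding domain.
Binding domain of *him₄*: the matrix TP, whose subject is Rohan₁.
*Rohan₁* c-commands the pronoun within its binding domain → coindexation would violate Principle B.
*Daniel₂*: the pronoun c-commands this R-expression → coindexation would violate Principle C on *Daniel₂*.
*Omar₃*: the pronoun c-commands this R-expression → coindexation would violate Principle C on *Omar₃*.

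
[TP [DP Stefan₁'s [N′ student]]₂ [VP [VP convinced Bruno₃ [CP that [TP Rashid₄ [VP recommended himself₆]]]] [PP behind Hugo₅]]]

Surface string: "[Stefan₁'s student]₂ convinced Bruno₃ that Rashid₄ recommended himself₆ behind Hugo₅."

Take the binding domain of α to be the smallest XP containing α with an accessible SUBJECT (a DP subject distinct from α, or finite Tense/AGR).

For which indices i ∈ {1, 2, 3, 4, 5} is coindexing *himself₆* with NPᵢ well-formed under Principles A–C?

*himself* is an anaphor, so Principle A applies: it must be bound in its binding domain.
Binding domain of *himself₆*: the embedded TP, whose subject is Rashid₄.
*Stefan₁* does not c-command the anaphor → cannot bind it.
*[Stefan₁'s student]₂* c-commands the anaphor but is outside its binding domain → cannot satisfy Principle A.
*Bruno₃* c-commands the anaphor but is outside its binding domain → cannot satisfy Principle A.
*Rashid₄* c-commands the anaphor within its binding domain → licit binder.
*Hugo₅* does not c-command the anaphor → cannot bind it.

{4}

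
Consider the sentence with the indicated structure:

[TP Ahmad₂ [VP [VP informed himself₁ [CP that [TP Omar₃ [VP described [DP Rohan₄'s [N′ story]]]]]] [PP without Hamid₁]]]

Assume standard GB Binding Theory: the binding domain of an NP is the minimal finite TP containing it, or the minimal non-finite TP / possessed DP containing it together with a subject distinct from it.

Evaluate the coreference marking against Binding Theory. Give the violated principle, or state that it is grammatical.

Principle A

The two coindexed NPs are *Hamid₁* and *himself₁*.
*himself₁* is an anaphor. Principle A requires it to be bound within its binding domain — the matrix TP, whose subject is Ahmad₂.
Within that domain it is c-commanded by *Ahmad₂*, which does not share its index.
*Hamid₁* does not c-command the anaphor at all.
The anaphor is unbound in its domain → Principle A violation.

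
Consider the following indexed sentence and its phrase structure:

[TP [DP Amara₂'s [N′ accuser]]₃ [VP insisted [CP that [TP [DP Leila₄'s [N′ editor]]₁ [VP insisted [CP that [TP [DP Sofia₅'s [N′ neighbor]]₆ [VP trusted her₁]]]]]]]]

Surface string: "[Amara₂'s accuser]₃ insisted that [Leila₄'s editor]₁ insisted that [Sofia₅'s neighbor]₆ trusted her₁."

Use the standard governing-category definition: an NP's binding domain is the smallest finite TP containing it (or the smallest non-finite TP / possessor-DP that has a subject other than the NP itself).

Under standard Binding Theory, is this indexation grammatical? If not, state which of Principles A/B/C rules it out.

grammatical

The two coindexed NPs are *[Leila₄'s editor]₁* and *her₁*.
*her₁* is a pronoun; its binding domain is the embedded TP, whose subject is [Sofia₅'s neighbor]₆. Within that domain it is c-commanded only by *[Sofia₅'s neighbor]₆*, which carries a different index — the pronoun is free locally, so Principle B holds.
*[Leila₄'s editor]₁* is an R-expression; *her₁* does not c-command it, and no other NP shares its index, so Principle C is satisfied.
All principles are respected.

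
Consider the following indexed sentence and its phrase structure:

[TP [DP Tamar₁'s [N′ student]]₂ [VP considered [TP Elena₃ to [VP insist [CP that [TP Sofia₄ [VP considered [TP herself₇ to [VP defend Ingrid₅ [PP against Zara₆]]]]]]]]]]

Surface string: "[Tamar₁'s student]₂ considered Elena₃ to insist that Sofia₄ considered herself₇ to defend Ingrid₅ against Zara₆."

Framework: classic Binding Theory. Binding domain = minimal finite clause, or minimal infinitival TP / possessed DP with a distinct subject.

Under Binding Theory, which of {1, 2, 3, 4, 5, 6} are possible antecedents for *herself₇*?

*herself* is an anaphor, so Principle A applies: it must be bound in its binding domain.
Binding domain of *herself₇*: the embedded TP, whose subject is Sofia₄.
*Tamar₁* does not c-command the anaphor → cannot bind it.
*[Tamar₁'s student]₂* c-commands the anaphor but is outside its binding domain → cannot satisfy Principle A.
*Elena₃* c-commands the anaphor but is outside its binding domain → cannot satisfy Principle A.
*Sofia₄* c-commands the anaphor within its binding domain → licit binder.
*Ingrid₅* does not c-command the anaphor → cannot bind it.
*Zara₆* does not c-command the anaphor → cannot bind it.

{4}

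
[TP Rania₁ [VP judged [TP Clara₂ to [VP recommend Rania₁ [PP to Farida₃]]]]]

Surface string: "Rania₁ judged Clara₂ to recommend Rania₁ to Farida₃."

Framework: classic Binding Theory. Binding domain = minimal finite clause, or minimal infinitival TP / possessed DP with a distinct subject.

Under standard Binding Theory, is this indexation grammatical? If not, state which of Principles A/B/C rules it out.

The two coindexed NPs are *Rania₁* (the lower occurrence) and *Rania₁* (the higher occurrence).
*Rania₁* (the lower occurrence) is an R-expression. Principle C requires it to be free everywhere.
*Rania₁* (the higher occurrence) c-commands it and carries the same index.
The R-expression is bound → Principle C violation.

Principle C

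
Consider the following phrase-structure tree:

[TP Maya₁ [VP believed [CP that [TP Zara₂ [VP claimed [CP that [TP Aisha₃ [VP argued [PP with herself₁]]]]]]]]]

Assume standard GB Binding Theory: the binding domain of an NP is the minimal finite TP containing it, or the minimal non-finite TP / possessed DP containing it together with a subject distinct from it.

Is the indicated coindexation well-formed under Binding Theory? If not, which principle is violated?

The two coindexed NPs are *Maya₁* and *herself₁*.
*herself₁* is an anaphor. Principle A requires it to be bound within its binding domain — the embedded TP, whose subject is Aisha₃.
Within that domain it is c-commanded by *Aisha₃*, which does not share its index.
*Maya₁* does c-command the anaphor, but from outside its binding domain.
The anaphor is unbound in its domain → Principle A violation.

Principle A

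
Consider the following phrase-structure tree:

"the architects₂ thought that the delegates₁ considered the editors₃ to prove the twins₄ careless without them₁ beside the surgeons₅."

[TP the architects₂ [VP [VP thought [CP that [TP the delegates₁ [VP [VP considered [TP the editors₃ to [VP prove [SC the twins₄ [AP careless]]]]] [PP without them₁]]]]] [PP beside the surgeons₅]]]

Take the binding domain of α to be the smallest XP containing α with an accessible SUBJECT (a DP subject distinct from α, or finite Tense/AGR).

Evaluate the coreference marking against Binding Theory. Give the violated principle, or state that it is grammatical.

The two coindexed NPs are *the delegates₁* and *them₁*.
*them₁* is a pronoun. Its binding domain is the embedded TP, whose subject is the delegates₁.
*the delegates₁* c-commands it within that domain and carries the same index.
The pronoun is locally bound → Principle B violation.

Principle B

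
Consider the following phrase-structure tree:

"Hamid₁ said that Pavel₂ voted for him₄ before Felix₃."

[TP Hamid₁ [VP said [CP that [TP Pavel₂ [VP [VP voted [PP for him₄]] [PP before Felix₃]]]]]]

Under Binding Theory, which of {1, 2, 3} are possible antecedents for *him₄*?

{1, 3}

*him* is a pronoun, so Principle B applies: it must be free in its binding domain.
Binding domain of *him₄*: the embedded TP, whose subject is Pavel₂.
*Hamid₁* c-commands the pronoun but from outside its binding domain, and is not c-commanded by it → coindexation permitted.
*Pavel₂* c-commands the pronoun within its binding domain → coindexation would violate Principle B.
*Felix₃* and the pronoun do not c-command one another → neither Principle B nor Principle C is at stake; coindexation permitted.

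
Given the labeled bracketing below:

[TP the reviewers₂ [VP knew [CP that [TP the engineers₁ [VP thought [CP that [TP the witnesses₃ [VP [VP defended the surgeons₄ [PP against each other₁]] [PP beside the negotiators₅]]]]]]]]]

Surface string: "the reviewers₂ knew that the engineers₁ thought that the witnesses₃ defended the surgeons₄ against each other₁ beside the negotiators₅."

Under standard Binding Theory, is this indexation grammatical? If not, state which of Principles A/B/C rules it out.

The two coindexed NPs are *the engineers₁* and *each other₁*.
*each other₁* is an anaphor. Principle A requires it to be bound within its binding domain — the embedded TP, whose subject is the witnesses₃.
Within that domain it is c-commanded by *the witnesses₃*, *the surgeons₄*, none of which share its index.
*the engineers₁* does c-command the anaphor, but from outside its binding domain.
The anaphor is unbound in its domain → Principle A violation.

Principle A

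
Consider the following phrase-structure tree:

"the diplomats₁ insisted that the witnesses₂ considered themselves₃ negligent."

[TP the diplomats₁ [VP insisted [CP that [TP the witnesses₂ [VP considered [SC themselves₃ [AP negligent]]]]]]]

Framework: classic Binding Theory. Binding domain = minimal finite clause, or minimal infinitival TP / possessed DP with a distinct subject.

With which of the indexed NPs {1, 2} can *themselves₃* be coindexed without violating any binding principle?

*themselves* is an anaphor, so Principle A applies: it must be bound in its binding domain.
Binding domain of *themselves₃*: the embedded TP, whose subject is the witnesses₂.
*the diplomats₁* c-commands the anaphor but is outside its binding domain → cannot satisfy Principle A.
*the witnesses₂* c-commands the anaphor within its binding domain → licit binder.

{2}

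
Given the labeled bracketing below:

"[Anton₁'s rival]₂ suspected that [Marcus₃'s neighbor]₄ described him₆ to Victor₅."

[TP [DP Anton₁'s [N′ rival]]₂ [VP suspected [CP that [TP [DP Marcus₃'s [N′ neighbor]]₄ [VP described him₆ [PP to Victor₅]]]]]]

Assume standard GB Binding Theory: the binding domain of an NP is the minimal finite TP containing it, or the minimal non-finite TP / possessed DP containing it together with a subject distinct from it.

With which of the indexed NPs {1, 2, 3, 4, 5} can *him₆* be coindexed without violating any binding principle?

{1, 2, 3}

*him* is a pronoun, so Principle B applies: it must be free in its binding domain.
Binding domain of *him₆*: the embedded TP, whose subject is [Marcus₃'s neighbor]₄.
*Anton₁* and the pronoun do not c-command one another → neither Principle B nor Principle C is at stake; coindexation permitted.
*[Anton₁'s rival]₂* c-commands the pronoun but from outside its binding domain, and is not c-commanded by it → coindexation permitted.
*Marcus₃* and the pronoun do not c-command one another → neither Principle B nor Principle C is at stake; coindexation permitted.
*[Marcus₃'s neighbor]₄* c-commands the pronoun within its binding domain → coindexation would violate Principle B.
*Victor₅*: the pronoun c-commands this R-expression → coindexation would violate Principle C on *Victor₅*.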